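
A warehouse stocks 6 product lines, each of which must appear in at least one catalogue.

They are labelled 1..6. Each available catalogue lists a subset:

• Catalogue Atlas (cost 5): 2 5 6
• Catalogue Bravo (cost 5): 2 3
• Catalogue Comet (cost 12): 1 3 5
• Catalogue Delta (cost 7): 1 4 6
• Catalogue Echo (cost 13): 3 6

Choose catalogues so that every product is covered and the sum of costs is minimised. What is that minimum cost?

Atlas, Bravo, Delta together cover every product (Atlas ∪ Bravo ∪ Delta = {1, 2, 3, 4, 5, 6}); total cost 5 + 5 + 7 = 17.
No covering selection has total cost below 17.

17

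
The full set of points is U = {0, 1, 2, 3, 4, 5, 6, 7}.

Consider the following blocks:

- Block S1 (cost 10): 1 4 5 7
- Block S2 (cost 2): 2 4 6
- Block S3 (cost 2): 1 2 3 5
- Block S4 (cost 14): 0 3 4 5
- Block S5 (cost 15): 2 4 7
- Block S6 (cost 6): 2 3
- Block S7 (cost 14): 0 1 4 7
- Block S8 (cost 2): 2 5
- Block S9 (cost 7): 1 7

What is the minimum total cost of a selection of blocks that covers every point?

S2, S3, S7 together cover every point (S2 ∪ S3 ∪ S7 = {0, 1, 2, 3, 4, 5, 6, 7}); total cost 2 + 2 + 14 = 18.
No covering selection has total cost below 18.

18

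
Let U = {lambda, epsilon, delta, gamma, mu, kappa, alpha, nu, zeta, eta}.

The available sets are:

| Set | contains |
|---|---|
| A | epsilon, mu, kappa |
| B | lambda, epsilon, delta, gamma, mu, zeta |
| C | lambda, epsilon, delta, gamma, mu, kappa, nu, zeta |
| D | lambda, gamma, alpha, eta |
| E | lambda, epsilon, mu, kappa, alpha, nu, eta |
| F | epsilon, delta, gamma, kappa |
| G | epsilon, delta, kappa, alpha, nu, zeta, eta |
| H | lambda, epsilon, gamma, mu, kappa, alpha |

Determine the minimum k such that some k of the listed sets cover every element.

2

G and H together: G ∪ H = {lambda, epsilon, delta, gamma, mu, kappa, alpha, nu, zeta, eta} — every element is covered.
No single set has all 10 elements (the largest, C, has 8), so 2 is optimal.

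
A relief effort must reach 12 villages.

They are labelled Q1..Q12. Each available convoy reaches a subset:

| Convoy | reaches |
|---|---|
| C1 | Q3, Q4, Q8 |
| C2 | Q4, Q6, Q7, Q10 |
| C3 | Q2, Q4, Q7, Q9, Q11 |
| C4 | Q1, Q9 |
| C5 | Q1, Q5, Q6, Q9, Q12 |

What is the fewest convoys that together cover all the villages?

Take {C1, C2, C3, C5}. Their union is {Q1, Q2, Q3, Q4, Q5, Q6, Q7, Q8, Q9, Q10, Q11, Q12}, which is all 12 villages.
No 3 of the 5 convoys cover everything (all 10 combinations miss at least one village), so 4 is optimal.

4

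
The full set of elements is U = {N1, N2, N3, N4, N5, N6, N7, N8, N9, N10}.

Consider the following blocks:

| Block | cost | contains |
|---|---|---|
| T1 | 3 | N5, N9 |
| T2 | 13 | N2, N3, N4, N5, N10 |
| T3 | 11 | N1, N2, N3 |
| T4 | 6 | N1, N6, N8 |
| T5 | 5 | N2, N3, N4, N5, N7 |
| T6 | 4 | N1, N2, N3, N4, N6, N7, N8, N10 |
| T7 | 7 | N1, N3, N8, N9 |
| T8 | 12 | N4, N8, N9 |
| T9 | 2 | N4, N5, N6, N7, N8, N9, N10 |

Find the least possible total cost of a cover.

T6, T9 together cover every element (T6 ∪ T9 = {N1, N2, N3, N4, N5, N6, N7, N8, N9, N10}); total cost 4 + 2 = 6.
No covering selection has total cost below 6.

6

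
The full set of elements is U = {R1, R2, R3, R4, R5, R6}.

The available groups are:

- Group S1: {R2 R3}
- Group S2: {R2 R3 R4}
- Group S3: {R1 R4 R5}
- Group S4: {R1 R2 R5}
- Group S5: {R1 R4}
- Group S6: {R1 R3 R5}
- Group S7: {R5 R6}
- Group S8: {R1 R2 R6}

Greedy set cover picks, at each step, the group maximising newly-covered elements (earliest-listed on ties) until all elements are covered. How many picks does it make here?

3

Greedy: pick S2 (covers 3 new) → pick S3 (covers 2 new) → pick S7 (covers 1 new). Total picks: 3.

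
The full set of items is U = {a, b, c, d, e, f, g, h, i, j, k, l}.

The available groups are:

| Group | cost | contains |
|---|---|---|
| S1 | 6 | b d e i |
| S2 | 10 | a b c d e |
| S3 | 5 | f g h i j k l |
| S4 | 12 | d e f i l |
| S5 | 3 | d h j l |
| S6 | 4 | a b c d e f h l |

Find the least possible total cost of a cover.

S3, S6 together cover every item (S3 ∪ S6 = {a, b, c, d, e, f, g, h, i, j, k, l}); total cost 5 + 4 = 9.
No covering selection has total cost below 9.

9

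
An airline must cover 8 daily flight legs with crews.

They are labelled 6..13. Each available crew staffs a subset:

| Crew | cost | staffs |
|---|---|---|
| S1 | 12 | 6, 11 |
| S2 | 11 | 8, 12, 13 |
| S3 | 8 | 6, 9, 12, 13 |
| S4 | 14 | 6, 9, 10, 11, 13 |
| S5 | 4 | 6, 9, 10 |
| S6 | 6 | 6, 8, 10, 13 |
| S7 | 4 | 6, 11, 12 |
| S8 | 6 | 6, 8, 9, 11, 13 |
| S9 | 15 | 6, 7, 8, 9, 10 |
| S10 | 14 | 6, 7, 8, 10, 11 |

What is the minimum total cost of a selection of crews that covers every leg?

22

S3, S10 together cover every leg (S3 ∪ S10 = {6, 7, 8, 9, 10, 11, 12, 13}); total cost 8 + 14 = 22.
The greedy pick S8, S5, S7, S10 costs 28; no covering selection beats 22.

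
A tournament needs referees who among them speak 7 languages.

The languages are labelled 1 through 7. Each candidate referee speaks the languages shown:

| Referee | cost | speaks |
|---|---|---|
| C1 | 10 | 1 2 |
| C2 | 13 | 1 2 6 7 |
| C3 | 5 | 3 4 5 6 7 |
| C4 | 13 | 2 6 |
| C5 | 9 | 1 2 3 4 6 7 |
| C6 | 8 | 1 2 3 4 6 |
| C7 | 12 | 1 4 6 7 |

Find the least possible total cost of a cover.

13

C3, C6 together cover every language (C3 ∪ C6 = {1, 2, 3, 4, 5, 6, 7}); total cost 5 + 8 = 13.
No covering selection has total cost below 13.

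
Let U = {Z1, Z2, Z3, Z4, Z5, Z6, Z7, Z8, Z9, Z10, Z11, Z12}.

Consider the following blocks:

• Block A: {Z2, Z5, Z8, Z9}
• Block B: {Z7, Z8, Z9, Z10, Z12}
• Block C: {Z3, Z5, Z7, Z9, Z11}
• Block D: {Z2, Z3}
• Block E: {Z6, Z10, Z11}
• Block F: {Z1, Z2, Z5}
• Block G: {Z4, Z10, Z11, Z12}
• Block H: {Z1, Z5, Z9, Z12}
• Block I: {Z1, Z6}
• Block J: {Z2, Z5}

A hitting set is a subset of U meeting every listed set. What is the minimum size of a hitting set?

4

Take T = {Z2, Z6, Z9, Z11}. Each listed block contains at least one of these, so T is a hitting set of size 4.
No choice of 3 points meets every block, so 4 is the minimum.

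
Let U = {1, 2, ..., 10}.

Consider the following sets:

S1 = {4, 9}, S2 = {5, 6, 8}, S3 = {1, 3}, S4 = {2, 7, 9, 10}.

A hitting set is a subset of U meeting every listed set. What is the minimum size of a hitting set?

Take H = {3, 5, 9}. Each listed set contains at least one of these, so H is a hitting set of size 3.
The sets S2, S3, S4 are pairwise disjoint, so any hitting set needs a separate element for each — at least 3. Hence 3 is optimal.

3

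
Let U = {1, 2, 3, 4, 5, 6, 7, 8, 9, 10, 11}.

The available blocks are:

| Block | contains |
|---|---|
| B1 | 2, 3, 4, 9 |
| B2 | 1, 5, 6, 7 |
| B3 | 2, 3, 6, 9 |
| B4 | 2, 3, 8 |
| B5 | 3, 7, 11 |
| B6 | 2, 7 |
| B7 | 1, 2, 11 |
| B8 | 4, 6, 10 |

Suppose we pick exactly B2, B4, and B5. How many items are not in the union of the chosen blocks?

Union of B2, B4, B5 = {1, 2, 3, 5, 6, 7, 8, 11}.
Not covered: 4, 9, 10 — 3 items.

3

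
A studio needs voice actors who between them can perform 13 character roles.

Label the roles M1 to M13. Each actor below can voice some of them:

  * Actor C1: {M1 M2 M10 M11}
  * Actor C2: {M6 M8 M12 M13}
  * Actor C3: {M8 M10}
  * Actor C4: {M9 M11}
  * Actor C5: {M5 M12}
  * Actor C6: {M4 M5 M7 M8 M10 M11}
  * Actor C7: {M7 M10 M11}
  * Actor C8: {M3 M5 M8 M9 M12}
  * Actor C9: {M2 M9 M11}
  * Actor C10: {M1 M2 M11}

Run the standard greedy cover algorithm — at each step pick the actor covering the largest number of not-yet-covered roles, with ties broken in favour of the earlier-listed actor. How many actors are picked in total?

4

Greedy: pick C6 (covers 6 new) → pick C2 (covers 3 new) → pick C1 (covers 2 new) → pick C8 (covers 2 new). Total picks: 4.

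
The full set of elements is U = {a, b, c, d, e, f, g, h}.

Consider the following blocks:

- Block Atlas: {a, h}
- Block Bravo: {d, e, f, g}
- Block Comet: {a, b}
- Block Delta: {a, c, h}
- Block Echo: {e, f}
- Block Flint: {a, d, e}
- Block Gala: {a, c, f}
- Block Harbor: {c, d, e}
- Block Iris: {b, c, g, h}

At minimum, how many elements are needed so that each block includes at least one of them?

3

T = {a, e, h} meets every block (each contains at least one member of T), and |T| = 3.
No choice of 2 elements meets every block, so 3 is the minimum.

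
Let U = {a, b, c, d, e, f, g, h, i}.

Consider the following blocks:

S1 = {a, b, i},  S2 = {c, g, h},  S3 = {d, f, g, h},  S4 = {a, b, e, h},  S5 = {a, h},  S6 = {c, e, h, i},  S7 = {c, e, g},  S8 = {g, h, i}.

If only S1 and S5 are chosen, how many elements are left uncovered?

5

Union of S1, S5 = {a, b, h, i}.
Not covered: c, d, e, f, g — 5 elements.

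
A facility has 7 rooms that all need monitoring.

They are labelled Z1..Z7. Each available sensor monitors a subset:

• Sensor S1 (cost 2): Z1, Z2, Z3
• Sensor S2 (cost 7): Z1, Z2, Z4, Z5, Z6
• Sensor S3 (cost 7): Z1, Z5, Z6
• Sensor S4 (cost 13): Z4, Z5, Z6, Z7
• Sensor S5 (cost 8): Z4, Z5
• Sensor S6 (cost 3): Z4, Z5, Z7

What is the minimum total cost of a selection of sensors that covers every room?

12

S1, S2, S6 together cover every room (S1 ∪ S2 ∪ S6 = {Z1, Z2, Z3, Z4, Z5, Z6, Z7}); total cost 2 + 7 + 3 = 12.
No covering selection has total cost below 12.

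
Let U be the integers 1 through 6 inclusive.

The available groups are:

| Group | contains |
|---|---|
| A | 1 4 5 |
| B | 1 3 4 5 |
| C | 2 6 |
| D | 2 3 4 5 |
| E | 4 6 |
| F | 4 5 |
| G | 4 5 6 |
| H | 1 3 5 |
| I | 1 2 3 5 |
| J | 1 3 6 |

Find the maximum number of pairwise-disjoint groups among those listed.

2

B, C are pairwise disjoint (B={1,3,4,5}; C={2,6}).
Every remaining group overlaps one of these, and no 3 of the listed groups are pairwise disjoint, so 2 is the maximum.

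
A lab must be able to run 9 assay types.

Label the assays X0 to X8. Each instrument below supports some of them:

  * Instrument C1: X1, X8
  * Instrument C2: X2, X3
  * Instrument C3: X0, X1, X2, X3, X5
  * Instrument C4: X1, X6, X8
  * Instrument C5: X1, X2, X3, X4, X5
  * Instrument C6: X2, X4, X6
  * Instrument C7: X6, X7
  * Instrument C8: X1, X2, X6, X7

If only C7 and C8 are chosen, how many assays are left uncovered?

Union of C7, C8 = {X1, X2, X6, X7}.
Not covered: X0, X3, X4, X5, X8 — 5 assays.

5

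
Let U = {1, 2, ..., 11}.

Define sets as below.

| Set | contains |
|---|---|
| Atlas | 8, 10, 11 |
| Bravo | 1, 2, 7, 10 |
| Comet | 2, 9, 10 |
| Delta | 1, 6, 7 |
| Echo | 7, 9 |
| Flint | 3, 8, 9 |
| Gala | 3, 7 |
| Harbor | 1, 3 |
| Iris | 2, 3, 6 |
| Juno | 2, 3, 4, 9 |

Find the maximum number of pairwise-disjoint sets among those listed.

Atlas, Delta, Juno are pairwise disjoint (Atlas={8,10,11}; Delta={1,6,7}; Juno={2,3,4,9}).
Every remaining set overlaps one of these, and no 4 of the listed sets are pairwise disjoint, so 3 is the maximum.

3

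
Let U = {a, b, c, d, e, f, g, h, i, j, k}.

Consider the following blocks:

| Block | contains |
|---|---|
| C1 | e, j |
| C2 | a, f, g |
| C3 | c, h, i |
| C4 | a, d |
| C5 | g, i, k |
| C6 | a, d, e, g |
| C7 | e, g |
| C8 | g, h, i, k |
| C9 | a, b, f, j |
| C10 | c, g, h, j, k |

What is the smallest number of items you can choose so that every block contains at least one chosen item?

Take T = {a, e, h, i}. Each listed block contains at least one of these, so T is a hitting set of size 4.
No choice of 3 items meets every block, so 4 is the minimum.

4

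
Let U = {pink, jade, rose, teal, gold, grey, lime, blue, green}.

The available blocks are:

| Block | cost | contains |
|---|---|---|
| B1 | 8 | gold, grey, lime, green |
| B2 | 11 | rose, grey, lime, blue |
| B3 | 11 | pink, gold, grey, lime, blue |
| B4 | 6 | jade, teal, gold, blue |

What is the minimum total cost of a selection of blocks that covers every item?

B1, B2, B3, B4 together cover every item (B1 ∪ B2 ∪ B3 ∪ B4 = {pink, jade, rose, teal, gold, grey, lime, blue, green}); total cost 8 + 11 + 11 + 6 = 36.
No covering selection has total cost below 36.

36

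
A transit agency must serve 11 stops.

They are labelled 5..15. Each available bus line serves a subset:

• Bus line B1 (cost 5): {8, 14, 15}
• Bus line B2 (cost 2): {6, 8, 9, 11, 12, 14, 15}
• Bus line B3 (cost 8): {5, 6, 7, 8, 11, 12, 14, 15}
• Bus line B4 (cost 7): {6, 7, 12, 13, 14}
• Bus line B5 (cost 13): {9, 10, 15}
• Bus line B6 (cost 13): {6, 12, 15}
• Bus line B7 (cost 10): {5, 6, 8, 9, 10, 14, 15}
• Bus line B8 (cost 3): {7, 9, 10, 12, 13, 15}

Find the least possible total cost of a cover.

11

B3, B8 together cover every stop (B3 ∪ B8 = {5, 6, 7, 8, 9, 10, 11, 12, 13, 14, 15}); total cost 8 + 3 = 11.
The greedy pick B2, B8, B3 costs 13; no covering selection beats 11.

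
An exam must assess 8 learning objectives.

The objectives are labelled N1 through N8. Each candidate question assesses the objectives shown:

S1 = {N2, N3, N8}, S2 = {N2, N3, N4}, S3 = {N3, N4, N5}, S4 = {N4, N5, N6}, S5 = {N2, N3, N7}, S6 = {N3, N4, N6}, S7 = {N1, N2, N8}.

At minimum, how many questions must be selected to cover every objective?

S4 and S5 and S7 together: S4 ∪ S5 ∪ S7 = {N1, N2, N3, N4, N5, N6, N7, N8} — every objective is covered.
Each question has at most 3 objectives, and 2·3 = 6 < 8 — so at least 3 questions are needed, and 3 is optimal.

3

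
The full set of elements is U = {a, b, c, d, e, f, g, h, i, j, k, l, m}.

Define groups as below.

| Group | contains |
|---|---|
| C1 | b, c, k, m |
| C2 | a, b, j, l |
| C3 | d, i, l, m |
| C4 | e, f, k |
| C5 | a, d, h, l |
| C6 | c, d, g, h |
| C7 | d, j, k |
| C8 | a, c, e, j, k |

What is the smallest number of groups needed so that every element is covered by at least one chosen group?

Take {C2, C3, C4, C6}. Their union is {a, b, c, d, e, f, g, h, i, j, k, l, m}, which is all 13 elements.
Only C4 contains f, so C4 is forced; the remaining 10 elements need at least 3 more groups (each remaining group adds at most 4) — so at least 4 groups are needed, and 4 is optimal.

4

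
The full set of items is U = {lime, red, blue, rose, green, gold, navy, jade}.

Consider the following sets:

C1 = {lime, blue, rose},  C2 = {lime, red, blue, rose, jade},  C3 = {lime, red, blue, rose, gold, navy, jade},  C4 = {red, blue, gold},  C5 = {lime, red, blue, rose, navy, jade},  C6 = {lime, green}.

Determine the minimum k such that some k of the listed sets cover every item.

Take {C3, C6}. Their union is {lime, red, blue, rose, green, gold, navy, jade}, which is all 8 items.
No single set has all 8 items (the largest, C3, has 7), so 2 is optimal.

2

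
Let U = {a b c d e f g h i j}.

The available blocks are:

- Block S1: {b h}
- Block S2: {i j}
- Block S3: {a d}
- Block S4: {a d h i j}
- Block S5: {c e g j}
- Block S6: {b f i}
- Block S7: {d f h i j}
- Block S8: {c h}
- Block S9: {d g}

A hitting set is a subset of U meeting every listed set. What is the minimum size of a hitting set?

The 4 items {d, e, h, i} hit every block.
No choice of 3 items meets every block, so 4 is the minimum.

4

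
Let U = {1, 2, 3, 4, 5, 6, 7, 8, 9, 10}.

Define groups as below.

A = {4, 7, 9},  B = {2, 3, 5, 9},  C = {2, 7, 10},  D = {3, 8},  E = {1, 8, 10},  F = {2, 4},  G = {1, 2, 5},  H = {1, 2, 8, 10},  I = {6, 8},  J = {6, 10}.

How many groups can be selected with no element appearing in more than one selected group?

4

A, D, G, J are pairwise disjoint (A={4,7,9}; D={3,8}; G={1,2,5}; J={6,10}).
Every remaining group overlaps one of these, and no 5 of the listed groups are pairwise disjoint, so 4 is the maximum.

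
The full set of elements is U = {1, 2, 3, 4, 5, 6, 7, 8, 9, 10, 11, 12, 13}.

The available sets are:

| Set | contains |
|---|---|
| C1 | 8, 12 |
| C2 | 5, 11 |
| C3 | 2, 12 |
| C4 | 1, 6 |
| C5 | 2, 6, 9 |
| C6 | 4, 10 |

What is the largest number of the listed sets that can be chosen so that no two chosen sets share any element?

C1, C2, C5, C6 are pairwise disjoint (C1={8,12}; C2={5,11}; C5={2,6,9}; C6={4,10}).
Every remaining set overlaps one of these, and no 5 of the listed sets are pairwise disjoint, so 4 is the maximum.

4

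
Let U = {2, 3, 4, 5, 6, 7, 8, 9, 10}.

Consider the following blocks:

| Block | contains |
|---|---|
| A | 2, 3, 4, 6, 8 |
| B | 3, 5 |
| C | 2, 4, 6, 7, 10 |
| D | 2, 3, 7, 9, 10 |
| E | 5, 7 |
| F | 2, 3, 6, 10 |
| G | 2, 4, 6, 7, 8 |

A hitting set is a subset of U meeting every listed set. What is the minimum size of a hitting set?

The 2 items {3, 7} hit every block.
The blocks E, F are pairwise disjoint, so any hitting set needs a separate item for each — at least 2. Hence 2 is optimal.

2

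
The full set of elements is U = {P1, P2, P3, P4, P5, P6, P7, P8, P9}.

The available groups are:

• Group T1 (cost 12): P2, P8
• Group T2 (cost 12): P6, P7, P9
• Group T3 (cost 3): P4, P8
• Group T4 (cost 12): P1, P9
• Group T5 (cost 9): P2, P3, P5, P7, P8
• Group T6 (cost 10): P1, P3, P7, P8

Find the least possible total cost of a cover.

T2, T3, T5, T6 together cover every element (T2 ∪ T3 ∪ T5 ∪ T6 = {P1, P2, P3, P4, P5, P6, P7, P8, P9}); total cost 12 + 3 + 9 + 10 = 34.
No covering selection has total cost below 34.

34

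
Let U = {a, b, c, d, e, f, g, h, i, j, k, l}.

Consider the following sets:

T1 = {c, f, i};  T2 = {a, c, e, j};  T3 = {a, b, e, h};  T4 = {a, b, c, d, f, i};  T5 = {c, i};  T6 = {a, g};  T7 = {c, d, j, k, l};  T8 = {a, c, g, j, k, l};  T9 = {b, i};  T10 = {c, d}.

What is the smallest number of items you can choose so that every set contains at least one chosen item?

3

T = {a, c, i} meets every set (each contains at least one member of T), and |T| = 3.
The sets T6, T7, T9 are pairwise disjoint, so any hitting set needs a separate item for each — at least 3. Hence 3 is optimal.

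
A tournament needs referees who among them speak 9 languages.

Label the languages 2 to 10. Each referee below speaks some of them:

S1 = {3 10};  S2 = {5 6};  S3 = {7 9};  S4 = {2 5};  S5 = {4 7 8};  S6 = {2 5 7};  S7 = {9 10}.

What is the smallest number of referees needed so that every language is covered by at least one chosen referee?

Take {S1, S2, S4, S5, S7}. Their union is {2, 3, 4, 5, 6, 7, 8, 9, 10}, which is all 9 languages.
No 4 of the 7 referees cover everything (all 35 combinations miss at least one language), so 5 is optimal.

5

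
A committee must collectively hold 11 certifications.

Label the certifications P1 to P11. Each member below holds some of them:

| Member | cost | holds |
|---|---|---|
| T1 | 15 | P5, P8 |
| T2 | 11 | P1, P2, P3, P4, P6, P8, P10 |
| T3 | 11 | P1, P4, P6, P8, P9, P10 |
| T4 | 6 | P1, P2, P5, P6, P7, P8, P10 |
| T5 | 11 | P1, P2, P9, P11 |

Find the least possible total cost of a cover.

T2, T4, T5 together cover every certification (T2 ∪ T4 ∪ T5 = {P1, P2, P3, P4, P5, P6, P7, P8, P9, P10, P11}); total cost 11 + 6 + 11 = 28.
No covering selection has total cost below 28.

28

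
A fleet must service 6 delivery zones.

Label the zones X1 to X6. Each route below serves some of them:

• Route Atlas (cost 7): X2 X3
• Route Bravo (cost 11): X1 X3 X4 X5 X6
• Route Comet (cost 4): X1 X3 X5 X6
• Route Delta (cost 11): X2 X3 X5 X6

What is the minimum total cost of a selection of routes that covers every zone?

Atlas, Bravo together cover every zone (Atlas ∪ Bravo = {X1, X2, X3, X4, X5, X6}); total cost 7 + 11 = 18.
The greedy pick Comet, Atlas, Bravo costs 22; no covering selection beats 18.

18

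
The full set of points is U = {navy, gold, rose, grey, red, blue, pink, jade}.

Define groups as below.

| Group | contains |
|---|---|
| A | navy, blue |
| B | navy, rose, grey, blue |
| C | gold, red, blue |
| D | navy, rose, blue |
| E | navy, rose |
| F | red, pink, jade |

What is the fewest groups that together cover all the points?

Take {B, C, F}. Their union is {navy, gold, rose, grey, red, blue, pink, jade}, which is all 8 points.
Only C contains gold, so C is forced; the remaining 5 points need at least 2 more groups (each remaining group adds at most 3) — so at least 3 groups are needed, and 3 is optimal.

3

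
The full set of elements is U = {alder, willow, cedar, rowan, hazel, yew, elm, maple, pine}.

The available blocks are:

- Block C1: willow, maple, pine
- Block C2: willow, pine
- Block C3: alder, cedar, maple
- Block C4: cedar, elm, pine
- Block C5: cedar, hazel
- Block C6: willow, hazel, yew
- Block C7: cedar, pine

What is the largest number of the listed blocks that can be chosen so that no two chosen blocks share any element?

C4, C6 are pairwise disjoint (C4={cedar,elm,pine}; C6={willow,hazel,yew}).
Every remaining block overlaps one of these, and no 3 of the listed blocks are pairwise disjoint, so 2 is the maximum.

2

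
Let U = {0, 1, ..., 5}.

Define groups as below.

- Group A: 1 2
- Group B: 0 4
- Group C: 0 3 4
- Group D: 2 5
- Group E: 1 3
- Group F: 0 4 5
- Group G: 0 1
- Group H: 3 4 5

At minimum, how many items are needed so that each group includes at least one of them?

Take T = {1, 4, 5}. Each listed group contains at least one of these, so T is a hitting set of size 3.
The groups B, D, E are pairwise disjoint, so any hitting set needs a separate item for each — at least 3. Hence 3 is optimal.

3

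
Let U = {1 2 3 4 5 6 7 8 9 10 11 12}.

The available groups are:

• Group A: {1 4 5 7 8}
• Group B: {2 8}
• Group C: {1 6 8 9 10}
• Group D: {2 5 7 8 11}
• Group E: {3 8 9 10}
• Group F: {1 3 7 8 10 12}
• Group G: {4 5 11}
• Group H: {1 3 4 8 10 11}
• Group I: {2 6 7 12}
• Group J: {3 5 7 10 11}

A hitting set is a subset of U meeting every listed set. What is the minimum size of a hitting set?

3

The 3 items {2, 5, 8} hit every group.
The groups E, G, I are pairwise disjoint, so any hitting set needs a separate item for each — at least 3. Hence 3 is optimal.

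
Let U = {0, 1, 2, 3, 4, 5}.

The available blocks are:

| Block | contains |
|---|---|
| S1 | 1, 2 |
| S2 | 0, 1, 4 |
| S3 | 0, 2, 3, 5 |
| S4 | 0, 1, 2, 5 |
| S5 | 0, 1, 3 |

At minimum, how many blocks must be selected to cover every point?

2

S2 and S3 together: S2 ∪ S3 = {0, 1, 2, 3, 4, 5} — every point is covered.
No single block has all 6 points (the largest, S3, has 4), so 2 is optimal.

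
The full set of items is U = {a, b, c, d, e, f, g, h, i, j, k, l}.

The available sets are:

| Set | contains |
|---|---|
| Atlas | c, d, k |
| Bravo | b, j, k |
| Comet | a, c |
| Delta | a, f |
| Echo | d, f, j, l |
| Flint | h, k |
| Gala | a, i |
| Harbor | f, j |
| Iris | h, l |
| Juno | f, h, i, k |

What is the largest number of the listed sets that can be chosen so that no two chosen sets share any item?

4

Atlas, Gala, Harbor, Iris are pairwise disjoint (Atlas={c,d,k}; Gala={a,i}; Harbor={f,j}; Iris={h,l}).
Every remaining set overlaps one of these, and no 5 of the listed sets are pairwise disjoint, so 4 is the maximum.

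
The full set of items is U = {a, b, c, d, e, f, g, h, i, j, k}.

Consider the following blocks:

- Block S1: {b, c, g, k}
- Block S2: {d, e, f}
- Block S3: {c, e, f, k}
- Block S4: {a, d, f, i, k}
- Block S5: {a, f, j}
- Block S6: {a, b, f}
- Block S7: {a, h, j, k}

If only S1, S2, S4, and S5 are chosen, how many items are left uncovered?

Union of S1, S2, S4, S5 = {a, b, c, d, e, f, g, i, j, k}.
Not covered: h — 1 item.

1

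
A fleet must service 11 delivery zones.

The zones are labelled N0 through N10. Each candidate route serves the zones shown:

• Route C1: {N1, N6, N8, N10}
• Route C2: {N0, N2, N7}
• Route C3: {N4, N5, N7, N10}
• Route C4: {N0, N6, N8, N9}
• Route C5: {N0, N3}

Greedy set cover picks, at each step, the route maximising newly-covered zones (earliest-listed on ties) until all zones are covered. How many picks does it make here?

5

Greedy: pick C1 (covers 4 new) → pick C2 (covers 3 new) → pick C3 (covers 2 new) → pick C4 (covers 1 new) → pick C5 (covers 1 new). Total picks: 5.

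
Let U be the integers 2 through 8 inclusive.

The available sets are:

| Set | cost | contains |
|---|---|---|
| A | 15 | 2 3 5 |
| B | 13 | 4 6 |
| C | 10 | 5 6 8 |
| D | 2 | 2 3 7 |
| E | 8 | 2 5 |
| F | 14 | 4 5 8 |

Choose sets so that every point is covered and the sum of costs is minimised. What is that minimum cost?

B, C, D together cover every point (B ∪ C ∪ D = {2, 3, 4, 5, 6, 7, 8}); total cost 13 + 10 + 2 = 25.
No covering selection has total cost below 25.

25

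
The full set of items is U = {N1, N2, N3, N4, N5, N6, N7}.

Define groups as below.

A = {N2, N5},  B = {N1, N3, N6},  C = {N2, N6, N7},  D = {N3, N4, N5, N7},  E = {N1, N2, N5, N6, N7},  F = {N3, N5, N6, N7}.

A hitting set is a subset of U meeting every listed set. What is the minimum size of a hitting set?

2

H = {N5, N6} meets every group (each contains at least one member of H), and |H| = 2.
The groups A, B are pairwise disjoint, so any hitting set needs a separate item for each — at least 2. Hence 2 is optimal.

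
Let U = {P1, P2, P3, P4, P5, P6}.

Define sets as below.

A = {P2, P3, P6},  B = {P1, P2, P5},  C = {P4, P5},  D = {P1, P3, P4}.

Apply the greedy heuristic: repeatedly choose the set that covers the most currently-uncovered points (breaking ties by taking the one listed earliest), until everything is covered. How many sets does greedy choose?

3

Greedy: pick A (covers 3 new) → pick B (covers 2 new) → pick C (covers 1 new). Total picks: 3.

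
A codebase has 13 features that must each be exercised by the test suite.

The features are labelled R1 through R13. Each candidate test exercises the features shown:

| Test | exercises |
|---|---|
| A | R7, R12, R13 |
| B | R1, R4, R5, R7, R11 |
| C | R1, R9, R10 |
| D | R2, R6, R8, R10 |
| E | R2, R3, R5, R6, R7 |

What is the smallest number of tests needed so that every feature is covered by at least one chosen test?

5

Take {A, B, C, D, E}. Their union is {R1, R2, R3, R4, R5, R6, R7, R8, R9, R10, R11, R12, R13}, which is all 13 features.
No 4 of the 5 tests cover everything (all 5 combinations miss at least one feature), so 5 is optimal.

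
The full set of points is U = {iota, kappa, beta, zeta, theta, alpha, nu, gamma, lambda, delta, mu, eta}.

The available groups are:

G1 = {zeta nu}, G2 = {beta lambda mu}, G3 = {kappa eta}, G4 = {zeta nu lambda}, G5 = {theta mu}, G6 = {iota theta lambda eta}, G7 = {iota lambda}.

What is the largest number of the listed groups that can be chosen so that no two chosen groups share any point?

G1, G3, G5, G7 are pairwise disjoint (G1={zeta,nu}; G3={kappa,eta}; G5={theta,mu}; G7={iota,lambda}).
Every remaining group overlaps one of these, and no 5 of the listed groups are pairwise disjoint, so 4 is the maximum.

4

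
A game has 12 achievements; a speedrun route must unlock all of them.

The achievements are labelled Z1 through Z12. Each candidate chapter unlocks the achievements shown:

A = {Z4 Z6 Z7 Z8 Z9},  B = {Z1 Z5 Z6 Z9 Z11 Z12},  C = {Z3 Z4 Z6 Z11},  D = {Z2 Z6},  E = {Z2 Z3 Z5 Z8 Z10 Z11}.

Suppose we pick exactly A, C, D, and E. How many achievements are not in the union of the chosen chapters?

2

Union of A, C, D, E = {Z2, Z3, Z4, Z5, Z6, Z7, Z8, Z9, Z10, Z11}.
Not covered: Z1, Z12 — 2 achievements.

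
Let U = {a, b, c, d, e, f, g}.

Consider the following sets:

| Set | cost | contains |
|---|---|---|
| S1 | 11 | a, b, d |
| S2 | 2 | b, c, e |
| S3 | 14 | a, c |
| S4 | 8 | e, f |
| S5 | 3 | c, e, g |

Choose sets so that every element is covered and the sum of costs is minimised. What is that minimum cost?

S1, S4, S5 together cover every element (S1 ∪ S4 ∪ S5 = {a, b, c, d, e, f, g}); total cost 11 + 8 + 3 = 22.
The greedy pick S2, S5, S1, S4 costs 24; no covering selection beats 22.

22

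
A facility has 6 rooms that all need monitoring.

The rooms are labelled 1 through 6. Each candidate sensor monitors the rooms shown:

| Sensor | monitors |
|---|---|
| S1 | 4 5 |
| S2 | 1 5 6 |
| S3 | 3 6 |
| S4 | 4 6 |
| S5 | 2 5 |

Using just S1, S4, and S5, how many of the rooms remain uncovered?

Union of S1, S4, S5 = {2, 4, 5, 6}.
Not covered: 1, 3 — 2 rooms.

2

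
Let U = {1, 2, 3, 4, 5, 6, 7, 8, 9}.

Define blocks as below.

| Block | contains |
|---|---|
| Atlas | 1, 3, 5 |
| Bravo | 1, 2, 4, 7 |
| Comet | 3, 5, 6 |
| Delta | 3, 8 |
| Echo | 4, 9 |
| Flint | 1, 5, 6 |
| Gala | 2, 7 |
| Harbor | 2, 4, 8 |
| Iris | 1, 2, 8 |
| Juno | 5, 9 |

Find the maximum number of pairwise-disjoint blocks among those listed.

4

Delta, Echo, Flint, Gala are pairwise disjoint (Delta={3,8}; Echo={4,9}; Flint={1,5,6}; Gala={2,7}).
Every remaining block overlaps one of these, and no 5 of the listed blocks are pairwise disjoint, so 4 is the maximum.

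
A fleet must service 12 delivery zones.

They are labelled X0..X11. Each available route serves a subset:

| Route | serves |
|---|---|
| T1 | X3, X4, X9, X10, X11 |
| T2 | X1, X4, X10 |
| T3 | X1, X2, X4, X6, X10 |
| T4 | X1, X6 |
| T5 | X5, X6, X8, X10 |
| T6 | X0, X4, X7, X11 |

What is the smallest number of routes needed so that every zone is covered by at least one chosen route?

4

T1 and T3 and T5 and T6 together: T1 ∪ T3 ∪ T5 ∪ T6 = {X0, X1, X2, X3, X4, X5, X6, X7, X8, X9, X10, X11} — every zone is covered.
Only T3 contains X2, so T3 is forced; the remaining 7 zones need at least 3 more routes (each remaining route adds at most 3) — so at least 4 routes are needed, and 4 is optimal.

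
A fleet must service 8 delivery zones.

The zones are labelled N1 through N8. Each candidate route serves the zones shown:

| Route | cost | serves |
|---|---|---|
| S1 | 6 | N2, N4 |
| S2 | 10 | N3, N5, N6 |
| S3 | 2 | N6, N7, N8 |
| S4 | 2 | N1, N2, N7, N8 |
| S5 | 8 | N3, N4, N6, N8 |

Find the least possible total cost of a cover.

18

S1, S2, S4 together cover every zone (S1 ∪ S2 ∪ S4 = {N1, N2, N3, N4, N5, N6, N7, N8}); total cost 6 + 10 + 2 = 18.
The greedy pick S4, S3, S5, S2 costs 22; no covering selection beats 18.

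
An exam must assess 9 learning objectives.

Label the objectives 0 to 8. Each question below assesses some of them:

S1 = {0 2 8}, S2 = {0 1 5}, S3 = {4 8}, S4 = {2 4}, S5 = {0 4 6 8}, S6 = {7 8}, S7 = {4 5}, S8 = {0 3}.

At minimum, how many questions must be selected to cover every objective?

5

S2 and S4 and S5 and S6 and S8 together: S2 ∪ S4 ∪ S5 ∪ S6 ∪ S8 = {0, 1, 2, 3, 4, 5, 6, 7, 8} — every objective is covered.
No 4 of the 8 questions cover everything (all 70 combinations miss at least one objective), so 5 is optimal.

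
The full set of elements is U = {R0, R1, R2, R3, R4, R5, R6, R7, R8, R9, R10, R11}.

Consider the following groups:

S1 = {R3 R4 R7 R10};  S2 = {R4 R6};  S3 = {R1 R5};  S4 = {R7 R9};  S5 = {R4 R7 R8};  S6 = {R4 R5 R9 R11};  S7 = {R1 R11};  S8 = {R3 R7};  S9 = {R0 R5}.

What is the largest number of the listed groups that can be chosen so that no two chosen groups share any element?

S2, S7, S8, S9 are pairwise disjoint (S2={R4,R6}; S7={R1,R11}; S8={R3,R7}; S9={R0,R5}).
Every remaining group overlaps one of these, and no 5 of the listed groups are pairwise disjoint, so 4 is the maximum.

4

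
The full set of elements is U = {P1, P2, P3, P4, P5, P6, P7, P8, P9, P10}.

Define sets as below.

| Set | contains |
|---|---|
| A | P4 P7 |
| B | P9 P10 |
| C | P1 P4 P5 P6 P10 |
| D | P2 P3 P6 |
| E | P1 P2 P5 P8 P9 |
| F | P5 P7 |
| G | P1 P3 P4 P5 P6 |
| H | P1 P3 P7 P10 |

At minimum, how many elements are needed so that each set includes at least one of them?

T = {P6, P7, P9} meets every set (each contains at least one member of T), and |T| = 3.
The sets A, B, D are pairwise disjoint, so any hitting set needs a separate element for each — at least 3. Hence 3 is optimal.

3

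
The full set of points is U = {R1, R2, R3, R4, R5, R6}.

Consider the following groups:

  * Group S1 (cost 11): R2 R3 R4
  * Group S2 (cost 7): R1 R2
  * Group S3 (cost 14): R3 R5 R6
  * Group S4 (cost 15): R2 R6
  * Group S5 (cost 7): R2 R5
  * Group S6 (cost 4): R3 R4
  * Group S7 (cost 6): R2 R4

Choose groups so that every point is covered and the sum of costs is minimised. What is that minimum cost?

25

S2, S3, S6 together cover every point (S2 ∪ S3 ∪ S6 = {R1, R2, R3, R4, R5, R6}); total cost 7 + 14 + 4 = 25.
No covering selection has total cost below 25.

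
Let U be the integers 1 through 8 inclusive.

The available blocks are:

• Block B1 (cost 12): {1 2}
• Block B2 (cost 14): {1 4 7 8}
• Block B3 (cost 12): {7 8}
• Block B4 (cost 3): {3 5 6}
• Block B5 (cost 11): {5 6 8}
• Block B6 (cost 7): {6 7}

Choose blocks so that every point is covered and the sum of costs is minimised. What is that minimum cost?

29

B1, B2, B4 together cover every point (B1 ∪ B2 ∪ B4 = {1, 2, 3, 4, 5, 6, 7, 8}); total cost 12 + 14 + 3 = 29.
No covering selection has total cost below 29.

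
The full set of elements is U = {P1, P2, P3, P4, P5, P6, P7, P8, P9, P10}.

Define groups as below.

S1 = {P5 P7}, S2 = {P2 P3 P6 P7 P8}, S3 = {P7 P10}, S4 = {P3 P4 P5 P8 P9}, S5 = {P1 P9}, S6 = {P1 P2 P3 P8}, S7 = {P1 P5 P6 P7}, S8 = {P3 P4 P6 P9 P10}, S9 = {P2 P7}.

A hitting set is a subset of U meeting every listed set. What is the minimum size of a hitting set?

3

Take H = {P1, P3, P7}. Each listed group contains at least one of these, so H is a hitting set of size 3.
No choice of 2 elements meets every group, so 3 is the minimum.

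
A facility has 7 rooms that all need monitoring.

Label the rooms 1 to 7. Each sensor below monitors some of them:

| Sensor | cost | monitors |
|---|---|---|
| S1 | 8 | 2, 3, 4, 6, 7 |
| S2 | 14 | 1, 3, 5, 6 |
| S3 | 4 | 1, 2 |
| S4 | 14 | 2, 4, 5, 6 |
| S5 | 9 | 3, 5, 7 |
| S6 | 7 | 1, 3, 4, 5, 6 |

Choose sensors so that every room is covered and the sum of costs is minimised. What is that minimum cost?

15

S1, S6 together cover every room (S1 ∪ S6 = {1, 2, 3, 4, 5, 6, 7}); total cost 8 + 7 = 15.
No covering selection has total cost below 15.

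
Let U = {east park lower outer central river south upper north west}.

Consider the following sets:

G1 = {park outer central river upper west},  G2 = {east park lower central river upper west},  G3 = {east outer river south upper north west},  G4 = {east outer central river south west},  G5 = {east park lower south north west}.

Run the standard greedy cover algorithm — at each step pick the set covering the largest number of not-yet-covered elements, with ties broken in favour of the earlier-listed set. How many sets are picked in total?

Greedy: pick G2 (covers 7 new) → pick G3 (covers 3 new). Total picks: 2.

2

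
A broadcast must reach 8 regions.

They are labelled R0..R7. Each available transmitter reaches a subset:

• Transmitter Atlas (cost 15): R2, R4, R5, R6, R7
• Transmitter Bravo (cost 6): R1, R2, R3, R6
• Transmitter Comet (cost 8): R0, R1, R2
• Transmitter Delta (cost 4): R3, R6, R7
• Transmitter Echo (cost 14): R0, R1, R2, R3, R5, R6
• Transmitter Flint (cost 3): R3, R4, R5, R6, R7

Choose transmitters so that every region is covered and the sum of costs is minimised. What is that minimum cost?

Comet, Flint together cover every region (Comet ∪ Flint = {R0, R1, R2, R3, R4, R5, R6, R7}); total cost 8 + 3 = 11.
No covering selection has total cost below 11.

11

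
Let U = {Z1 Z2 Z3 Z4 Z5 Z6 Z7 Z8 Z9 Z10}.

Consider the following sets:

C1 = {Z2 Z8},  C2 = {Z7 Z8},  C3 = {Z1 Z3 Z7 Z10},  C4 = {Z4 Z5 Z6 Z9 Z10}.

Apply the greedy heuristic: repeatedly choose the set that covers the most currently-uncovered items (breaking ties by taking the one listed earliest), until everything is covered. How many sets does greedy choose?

3

Greedy: pick C4 (covers 5 new) → pick C3 (covers 3 new) → pick C1 (covers 2 new). Total picks: 3.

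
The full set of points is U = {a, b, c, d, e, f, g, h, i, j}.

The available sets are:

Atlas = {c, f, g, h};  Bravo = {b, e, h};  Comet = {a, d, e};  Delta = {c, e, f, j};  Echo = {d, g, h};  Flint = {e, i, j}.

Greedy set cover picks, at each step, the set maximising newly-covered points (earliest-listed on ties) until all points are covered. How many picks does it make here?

Greedy: pick Atlas (covers 4 new) → pick Comet (covers 3 new) → pick Flint (covers 2 new) → pick Bravo (covers 1 new). Total picks: 4.

4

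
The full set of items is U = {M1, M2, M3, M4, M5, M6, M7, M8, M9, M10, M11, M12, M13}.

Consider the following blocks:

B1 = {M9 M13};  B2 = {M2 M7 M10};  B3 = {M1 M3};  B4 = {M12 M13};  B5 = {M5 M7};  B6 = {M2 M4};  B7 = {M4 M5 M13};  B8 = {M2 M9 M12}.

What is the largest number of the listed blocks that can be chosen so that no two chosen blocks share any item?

B3, B4, B5, B6 are pairwise disjoint (B3={M1,M3}; B4={M12,M13}; B5={M5,M7}; B6={M2,M4}).
Every remaining block overlaps one of these, and no 5 of the listed blocks are pairwise disjoint, so 4 is the maximum.

4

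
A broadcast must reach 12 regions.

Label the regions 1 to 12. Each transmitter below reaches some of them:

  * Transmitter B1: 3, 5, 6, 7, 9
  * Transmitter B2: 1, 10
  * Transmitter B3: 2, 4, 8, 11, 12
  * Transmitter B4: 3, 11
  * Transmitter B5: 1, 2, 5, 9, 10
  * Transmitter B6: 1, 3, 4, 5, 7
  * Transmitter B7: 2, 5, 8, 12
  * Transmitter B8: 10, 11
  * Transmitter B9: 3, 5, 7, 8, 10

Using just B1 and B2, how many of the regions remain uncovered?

Union of B1, B2 = {1, 3, 5, 6, 7, 9, 10}.
Not covered: 2, 4, 8, 11, 12 — 5 regions.

5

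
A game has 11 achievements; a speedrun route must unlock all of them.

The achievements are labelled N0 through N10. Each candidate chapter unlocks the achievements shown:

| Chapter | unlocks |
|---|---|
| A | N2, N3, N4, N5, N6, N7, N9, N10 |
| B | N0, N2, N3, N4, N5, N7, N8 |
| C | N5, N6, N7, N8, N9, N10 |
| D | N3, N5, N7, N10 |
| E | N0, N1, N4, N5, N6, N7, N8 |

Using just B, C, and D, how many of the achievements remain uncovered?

Union of B, C, D = {N0, N2, N3, N4, N5, N6, N7, N8, N9, N10}.
Not covered: N1 — 1 achievement.

1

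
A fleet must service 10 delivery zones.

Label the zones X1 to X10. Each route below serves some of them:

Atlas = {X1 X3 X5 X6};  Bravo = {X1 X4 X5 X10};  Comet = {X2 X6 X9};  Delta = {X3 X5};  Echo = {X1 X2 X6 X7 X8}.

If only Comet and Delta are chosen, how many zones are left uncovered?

5

Union of Comet, Delta = {X2, X3, X5, X6, X9}.
Not covered: X1, X4, X7, X8, X10 — 5 zones.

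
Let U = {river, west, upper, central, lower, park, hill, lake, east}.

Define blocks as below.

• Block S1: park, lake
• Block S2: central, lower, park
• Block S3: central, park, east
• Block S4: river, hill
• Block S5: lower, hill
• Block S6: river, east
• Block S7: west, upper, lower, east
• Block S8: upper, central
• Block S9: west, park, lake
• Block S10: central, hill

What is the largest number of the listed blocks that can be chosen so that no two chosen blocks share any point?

S5, S6, S8, S9 are pairwise disjoint (S5={lower,hill}; S6={river,east}; S8={upper,central}; S9={west,park,lake}).
Every remaining block overlaps one of these, and no 5 of the listed blocks are pairwise disjoint, so 4 is the maximum.

4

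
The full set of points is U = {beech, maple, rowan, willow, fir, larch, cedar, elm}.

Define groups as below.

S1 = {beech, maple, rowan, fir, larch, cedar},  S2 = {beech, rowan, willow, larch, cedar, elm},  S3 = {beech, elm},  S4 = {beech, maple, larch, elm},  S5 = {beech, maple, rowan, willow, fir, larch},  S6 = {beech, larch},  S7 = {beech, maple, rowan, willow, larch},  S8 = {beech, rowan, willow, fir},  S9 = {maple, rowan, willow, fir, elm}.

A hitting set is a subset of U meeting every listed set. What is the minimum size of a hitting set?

2

Take H = {beech, rowan}. Each listed group contains at least one of these, so H is a hitting set of size 2.
The groups S6, S9 are pairwise disjoint, so any hitting set needs a separate point for each — at least 2. Hence 2 is optimal.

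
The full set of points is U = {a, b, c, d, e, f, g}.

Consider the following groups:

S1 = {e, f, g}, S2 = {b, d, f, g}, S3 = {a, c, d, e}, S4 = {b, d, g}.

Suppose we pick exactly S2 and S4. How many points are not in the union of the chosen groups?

Union of S2, S4 = {b, d, f, g}.
Not covered: a, c, e — 3 points.

3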